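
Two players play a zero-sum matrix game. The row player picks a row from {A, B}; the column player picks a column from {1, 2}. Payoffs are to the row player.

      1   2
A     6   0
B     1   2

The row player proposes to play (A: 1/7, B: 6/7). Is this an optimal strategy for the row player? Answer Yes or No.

Against 1 this mix gives (1/7)·6 + (6/7)·1 = 12/7.
Against 2 this mix gives (1/7)·0 + (6/7)·2 = 12/7.
All of the column player's active replies (1, 2) yield 12/7, and no column does worse for the row player. The mix makes the column player indifferent and guarantees 12/7, so it is optimal.

Yes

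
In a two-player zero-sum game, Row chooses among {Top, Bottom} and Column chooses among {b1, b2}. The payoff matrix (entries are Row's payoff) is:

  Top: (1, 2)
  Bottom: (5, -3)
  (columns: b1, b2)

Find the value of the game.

Row minima: Top → 1, Bottom → -3; maximin = 1.
Column maxima: b1 → 5, b2 → 2; minimax = 2.
1 ≠ 2, so there is no saddle point; optimal play is mixed.
Let Row play Top with probability p. Expected payoff against b1: 1p + 5(1−p) = −4p + 5; against b2: 2p + (-3)(1−p) = 5p − 3.
Setting these equal: −4p + 5 = 5p − 3 ⇒ −9p = -8 ⇒ p = 8/9, and the value is (-4)·(8/9) + 5 = 13/9.
For Column: with q = P(b1), equating Top's and Bottom's payoffs gives −q + 2 = 8q − 3 ⇒ q = 5/9.

13/9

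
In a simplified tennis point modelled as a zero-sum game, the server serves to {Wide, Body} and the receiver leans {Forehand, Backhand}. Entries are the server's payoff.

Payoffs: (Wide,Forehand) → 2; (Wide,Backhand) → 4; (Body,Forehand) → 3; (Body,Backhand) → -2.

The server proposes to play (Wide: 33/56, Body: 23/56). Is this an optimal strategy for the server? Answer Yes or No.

No

Against Forehand this mix gives (33/56)·2 + (23/56)·3 = 135/56.
Against Backhand this mix gives (33/56)·4 + (23/56)·(-2) = 43/28.
The receiver will play Backhand, holding the server to 43/28. Shifting weight toward the row that does better against Backhand would raise this floor (the equalizing mix achieves 16/7 against both Backhand and Forehand), so the proposed strategy is not optimal.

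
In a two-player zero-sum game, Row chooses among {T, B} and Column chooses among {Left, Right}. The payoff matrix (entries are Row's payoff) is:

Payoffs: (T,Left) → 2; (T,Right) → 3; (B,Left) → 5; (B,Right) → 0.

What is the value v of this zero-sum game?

Row minima: T → 2, B → 0; maximin = 2.
Column maxima: Left → 5, Right → 3; minimax = 3.
2 ≠ 3, so there is no saddle point; optimal play is mixed.
Let Row play T with probability p. Expected payoff against Left: 2p + 5(1−p) = −3p + 5; against Right: 3p + 0(1−p) = 3p.
Setting these equal: −3p + 5 = 3p ⇒ −6p = -5 ⇒ p = 5/6, and the value is (-3)·(5/6) + 5 = 5/2.
For Column: with q = P(Left), equating T's and B's payoffs gives −q + 3 = 5q ⇒ q = 1/2.

5/2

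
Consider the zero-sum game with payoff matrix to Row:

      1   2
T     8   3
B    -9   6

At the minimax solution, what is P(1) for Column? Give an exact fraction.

Row minima: T → 3, B → -9; maximin = 3.
Column maxima: 1 → 8, 2 → 6; minimax = 6.
3 ≠ 6, so there is no saddle point; optimal play is mixed.
Let Row play T with probability p. Expected payoff against 1: 8p + (-9)(1−p) = 17p − 9; against 2: 3p + 6(1−p) = −3p + 6.
Setting these equal: 17p − 9 = −3p + 6 ⇒ 20p = 15 ⇒ p = 3/4, and the value is (17)·(3/4) − 9 = 15/4.
For Column: with q = P(1), equating T's and B's payoffs gives 5q + 3 = −15q + 6 ⇒ q = 3/20.

3/20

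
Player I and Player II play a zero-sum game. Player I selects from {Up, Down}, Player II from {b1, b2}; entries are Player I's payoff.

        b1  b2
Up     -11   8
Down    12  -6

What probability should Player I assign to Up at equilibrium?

Row minima: Up → -11, Down → -6; maximin = -6.
Column maxima: b1 → 12, b2 → 8; minimax = 8.
-6 ≠ 8, so there is no saddle point; optimal play is mixed.
Let Player I play Up with probability p. Expected payoff against b1: (-11)p + 12(1−p) = −23p + 12; against b2: 8p + (-6)(1−p) = 14p − 6.
Setting these equal: −23p + 12 = 14p − 6 ⇒ −37p = -18 ⇒ p = 18/37, and the value is (-23)·(18/37) + 12 = 30/37.
For Player II: with q = P(b1), equating Up's and Down's payoffs gives −19q + 8 = 18q − 6 ⇒ q = 14/37.

18/37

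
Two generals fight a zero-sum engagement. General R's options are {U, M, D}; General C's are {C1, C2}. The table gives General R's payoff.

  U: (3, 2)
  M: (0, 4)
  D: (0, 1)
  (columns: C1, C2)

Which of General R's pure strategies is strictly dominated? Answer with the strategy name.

D

U gives a strictly higher payoff than D against every column: 3 > 0, 2 > 1.
So D is strictly dominated and General R never plays it.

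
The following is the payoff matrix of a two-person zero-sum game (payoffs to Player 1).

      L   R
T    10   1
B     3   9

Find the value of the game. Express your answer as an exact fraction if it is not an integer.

Row minima: T → 1, B → 3; maximin = 3.
Column maxima: L → 10, R → 9; minimax = 9.
3 ≠ 9, so there is no saddle point; optimal play is mixed.
Let Player 1 play T with probability p. Expected payoff against L: 10p + 3(1−p) = 7p + 3; against R: 1p + 9(1−p) = −8p + 9.
Setting these equal: 7p + 3 = −8p + 9 ⇒ 15p = 6 ⇒ p = 2/5, and the value is (7)·(2/5) + 3 = 29/5.
For Player 2: with q = P(L), equating T's and B's payoffs gives 9q + 1 = −6q + 9 ⇒ q = 8/15.

29/5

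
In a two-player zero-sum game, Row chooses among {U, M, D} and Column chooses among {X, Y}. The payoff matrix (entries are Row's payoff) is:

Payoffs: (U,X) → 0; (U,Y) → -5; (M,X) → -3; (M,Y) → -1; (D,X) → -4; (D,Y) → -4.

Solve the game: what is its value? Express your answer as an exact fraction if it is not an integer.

Row minima: U → -5, M → -3, D → -4; maximin = -3.
Column maxima: X → 0, Y → -1; minimax = -1.
-3 ≠ -1, so there is no saddle point; optimal play is mixed.
D is strictly dominated by M, so Row never plays it.
On the remaining 2×2 (U, M vs X, Y):
Let Row play U with probability p. Expected payoff against X: 0p + (-3)(1−p) = 3p − 3; against Y: (-5)p + (-1)(1−p) = −4p − 1.
Setting these equal: 3p − 3 = −4p − 1 ⇒ 7p = 2 ⇒ p = 2/7, and the value is (3)·(2/7) − 3 = -15/7.
For Column: with q = P(X), equating U's and M's payoffs gives 5q − 5 = −2q − 1 ⇒ q = 4/7.

-15/7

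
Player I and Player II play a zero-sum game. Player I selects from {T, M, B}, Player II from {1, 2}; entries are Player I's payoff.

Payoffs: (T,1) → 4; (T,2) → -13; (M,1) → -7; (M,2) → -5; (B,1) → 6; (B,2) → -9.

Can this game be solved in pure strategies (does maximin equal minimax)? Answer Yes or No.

Row minima: T → -13, M → -7, B → -9; maximin = -7.
Column maxima: 1 → 6, 2 → -5; minimax = -5.
-7 ≠ -5, so no pure-strategy equilibrium exists.

No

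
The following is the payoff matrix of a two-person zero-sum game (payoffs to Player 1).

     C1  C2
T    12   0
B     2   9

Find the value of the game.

Row minima: T → 0, B → 2; maximin = 2.
Column maxima: C1 → 12, C2 → 9; minimax = 9.
2 ≠ 9, so there is no saddle point; optimal play is mixed.
Let Player 1 play T with probability p. Expected payoff against C1: 12p + 2(1−p) = 10p + 2; against C2: 0p + 9(1−p) = −9p + 9.
Setting these equal: 10p + 2 = −9p + 9 ⇒ 19p = 7 ⇒ p = 7/19, and the value is (10)·(7/19) + 2 = 108/19.
For Player 2: with q = P(C1), equating T's and B's payoffs gives 12q = −7q + 9 ⇒ q = 9/19.

108/19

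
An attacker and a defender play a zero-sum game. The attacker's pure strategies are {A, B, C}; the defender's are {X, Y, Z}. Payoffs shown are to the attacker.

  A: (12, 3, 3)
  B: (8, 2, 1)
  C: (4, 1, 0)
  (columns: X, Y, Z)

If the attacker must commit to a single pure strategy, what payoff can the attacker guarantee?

Row minima: A → 3, B → 1, C → 0.
The best of these is 3.

3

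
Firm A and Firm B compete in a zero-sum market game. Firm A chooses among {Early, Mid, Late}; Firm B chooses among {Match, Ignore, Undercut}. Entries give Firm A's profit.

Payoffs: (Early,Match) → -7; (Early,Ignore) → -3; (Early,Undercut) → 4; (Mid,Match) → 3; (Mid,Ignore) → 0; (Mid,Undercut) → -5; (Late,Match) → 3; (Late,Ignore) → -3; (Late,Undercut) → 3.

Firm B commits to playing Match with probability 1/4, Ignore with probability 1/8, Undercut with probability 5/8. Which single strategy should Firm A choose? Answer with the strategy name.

Expected payoff of Early: (1/4)·(-7) + (1/8)·(-3) + (5/8)·4 = 3/8.
Expected payoff of Mid: (1/4)·3 + (1/8)·0 + (5/8)·(-5) = -19/8.
Expected payoff of Late: (1/4)·3 + (1/8)·(-3) + (5/8)·3 = 9/4.
The largest is 9/4, so Firm A's best response is Late.

Late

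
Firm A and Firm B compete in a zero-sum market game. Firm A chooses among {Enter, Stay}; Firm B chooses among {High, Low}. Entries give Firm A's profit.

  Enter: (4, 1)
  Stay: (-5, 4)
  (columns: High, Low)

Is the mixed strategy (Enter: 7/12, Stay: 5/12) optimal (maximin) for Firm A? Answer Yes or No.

No

Against High this mix gives (7/12)·4 + (5/12)·(-5) = 1/4.
Against Low this mix gives (7/12)·1 + (5/12)·4 = 9/4.
Firm B will play High, holding Firm A to 1/4. Shifting weight toward the row that does better against High would raise this floor (the equalizing mix achieves 7/4 against both High and Low), so the proposed strategy is not optimal.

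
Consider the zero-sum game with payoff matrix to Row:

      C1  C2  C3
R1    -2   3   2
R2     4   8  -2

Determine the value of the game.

2/5

Row minima: R1 → -2, R2 → -2; maximin = -2.
Column maxima: C1 → 4, C2 → 8, C3 → 2; minimax = 2.
-2 ≠ 2, so there is no saddle point; optimal play is mixed.
C2 is strictly dominated by C1 (it gives Row strictly more in every row), so Column never plays it.
On the remaining 2×2 (R1, R2 vs C1, C3):
Let Row play R1 with probability p. Expected payoff against C1: (-2)p + 4(1−p) = −6p + 4; against C3: 2p + (-2)(1−p) = 4p − 2.
Setting these equal: −6p + 4 = 4p − 2 ⇒ −10p = -6 ⇒ p = 3/5, and the value is (-6)·(3/5) + 4 = 2/5.
For Column: with q = P(C1), equating R1's and R2's payoffs gives −4q + 2 = 6q − 2 ⇒ q = 2/5.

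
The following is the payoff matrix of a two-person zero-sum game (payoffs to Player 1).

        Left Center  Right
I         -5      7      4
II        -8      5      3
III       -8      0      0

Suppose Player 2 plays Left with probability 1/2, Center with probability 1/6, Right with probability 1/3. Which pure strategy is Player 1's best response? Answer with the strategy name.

I

Expected payoff of I: (1/2)·(-5) + (1/6)·7 + (1/3)·4 = 0.
Expected payoff of II: (1/2)·(-8) + (1/6)·5 + (1/3)·3 = -13/6.
Expected payoff of III: (1/2)·(-8) + (1/6)·0 + (1/3)·0 = -4.
The largest is 0, so Player 1's best response is I.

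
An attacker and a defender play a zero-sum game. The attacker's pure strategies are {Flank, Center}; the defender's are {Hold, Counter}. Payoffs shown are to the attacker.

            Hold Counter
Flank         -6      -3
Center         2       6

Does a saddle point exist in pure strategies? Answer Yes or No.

Yes

Row minima: Flank → -6, Center → 2; maximin = 2.
Column maxima: Hold → 2, Counter → 6; minimax = 2.
maximin = minimax = 2, so a saddle point exists.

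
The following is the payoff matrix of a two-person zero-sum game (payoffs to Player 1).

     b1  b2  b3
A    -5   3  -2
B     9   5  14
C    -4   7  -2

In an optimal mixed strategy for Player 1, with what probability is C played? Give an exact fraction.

Row minima: A → -5, B → 5, C → -4; maximin = 5.
Column maxima: b1 → 9, b2 → 7, b3 → 14; minimax = 7.
5 ≠ 7, so there is no saddle point; optimal play is mixed.
A is strictly dominated by B, so Player 1 never plays it.
b3 is strictly dominated by b1 (it gives Player 1 strictly more in every row), so Player 2 never plays it.
On the remaining 2×2 (B, C vs b1, b2):
Let Player 1 play B with probability p. Expected payoff against b1: 9p + (-4)(1−p) = 13p − 4; against b2: 5p + 7(1−p) = −2p + 7.
Setting these equal: 13p − 4 = −2p + 7 ⇒ 15p = 11 ⇒ p = 11/15, and the value is (13)·(11/15) − 4 = 83/15.
For Player 2: with q = P(b1), equating B's and C's payoffs gives 4q + 5 = −11q + 7 ⇒ q = 2/15.

4/15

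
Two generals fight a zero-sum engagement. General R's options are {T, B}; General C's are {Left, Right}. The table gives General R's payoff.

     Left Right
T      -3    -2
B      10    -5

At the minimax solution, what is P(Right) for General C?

13/16

Row minima: T → -3, B → -5; maximin = -3.
Column maxima: Left → 10, Right → -2; minimax = -2.
-3 ≠ -2, so there is no saddle point; optimal play is mixed.
Let General R play T with probability p. Expected payoff against Left: (-3)p + 10(1−p) = −13p + 10; against Right: (-2)p + (-5)(1−p) = 3p − 5.
Setting these equal: −13p + 10 = 3p − 5 ⇒ −16p = -15 ⇒ p = 15/16, and the value is (-13)·(15/16) + 10 = -35/16.
For General C: with q = P(Left), equating T's and B's payoffs gives −q − 2 = 15q − 5 ⇒ q = 3/16.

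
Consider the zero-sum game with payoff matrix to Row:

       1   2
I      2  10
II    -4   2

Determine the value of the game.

2

Row minima: I → 2, II → -4; maximin = 2.
Column maxima: 1 → 2, 2 → 10; minimax = 2.
Since maximin = minimax = 2, there is a saddle point and the value is 2.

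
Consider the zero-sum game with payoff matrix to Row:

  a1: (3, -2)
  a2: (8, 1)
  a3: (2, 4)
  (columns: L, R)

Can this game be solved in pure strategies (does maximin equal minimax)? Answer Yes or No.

No

Row minima: a1 → -2, a2 → 1, a3 → 2; maximin = 2.
Column maxima: L → 8, R → 4; minimax = 4.
2 ≠ 4, so no pure-strategy equilibrium exists.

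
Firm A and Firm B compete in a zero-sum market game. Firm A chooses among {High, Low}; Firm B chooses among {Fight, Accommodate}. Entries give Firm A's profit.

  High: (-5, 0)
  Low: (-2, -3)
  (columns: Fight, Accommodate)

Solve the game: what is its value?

Row minima: High → -5, Low → -3; maximin = -3.
Column maxima: Fight → -2, Accommodate → 0; minimax = -2.
-3 ≠ -2, so there is no saddle point; optimal play is mixed.
Let Firm A play High with probability p. Expected payoff against Fight: (-5)p + (-2)(1−p) = −3p − 2; against Accommodate: 0p + (-3)(1−p) = 3p − 3.
Setting these equal: −3p − 2 = 3p − 3 ⇒ −6p = -1 ⇒ p = 1/6, and the value is (-3)·(1/6) − 2 = -5/2.
For Firm B: with q = P(Fight), equating High's and Low's payoffs gives −5q = q − 3 ⇒ q = 1/2.

-5/2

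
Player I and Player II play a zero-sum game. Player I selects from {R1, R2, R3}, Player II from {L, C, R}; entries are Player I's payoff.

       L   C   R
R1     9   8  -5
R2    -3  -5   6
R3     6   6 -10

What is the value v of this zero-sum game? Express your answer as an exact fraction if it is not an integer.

23/24

Row minima: R1 → -5, R2 → -5, R3 → -10; maximin = -5.
Column maxima: L → 9, C → 8, R → 6; minimax = 6.
-5 ≠ 6, so there is no saddle point; optimal play is mixed.
R3 is strictly dominated by R1, so Player I never plays it.
With R3 eliminated, L is strictly dominated by C (it gives Player I strictly more in every remaining row), so Player II never plays it.
On the remaining 2×2 (R1, R2 vs C, R):
Let Player I play R1 with probability p. Expected payoff against C: 8p + (-5)(1−p) = 13p − 5; against R: (-5)p + 6(1−p) = −11p + 6.
Setting these equal: 13p − 5 = −11p + 6 ⇒ 24p = 11 ⇒ p = 11/24, and the value is (13)·(11/24) − 5 = 23/24.
For Player II: with q = P(C), equating R1's and R2's payoffs gives 13q − 5 = −11q + 6 ⇒ q = 11/24.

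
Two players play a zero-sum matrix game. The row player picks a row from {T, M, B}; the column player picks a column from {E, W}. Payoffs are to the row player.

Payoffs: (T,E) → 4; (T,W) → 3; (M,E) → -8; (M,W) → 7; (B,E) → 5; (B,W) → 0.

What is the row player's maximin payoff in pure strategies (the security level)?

3

Row minima: T → 3, M → -8, B → 0.
The best of these is 3.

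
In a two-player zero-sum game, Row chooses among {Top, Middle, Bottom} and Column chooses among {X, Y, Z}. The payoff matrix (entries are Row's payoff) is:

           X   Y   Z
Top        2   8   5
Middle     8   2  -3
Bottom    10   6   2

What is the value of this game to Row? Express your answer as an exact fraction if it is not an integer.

46/11

Row minima: Top → 2, Middle → -3, Bottom → 2; maximin = 2.
Column maxima: X → 10, Y → 8, Z → 5; minimax = 5.
2 ≠ 5, so there is no saddle point; optimal play is mixed.
Middle is strictly dominated by Bottom, so Row never plays it.
Y is strictly dominated by Z (it gives Row strictly more in every row), so Column never plays it.
On the remaining 2×2 (Top, Bottom vs X, Z):
Let Row play Top with probability p. Expected payoff against X: 2p + 10(1−p) = −8p + 10; against Z: 5p + 2(1−p) = 3p + 2.
Setting these equal: −8p + 10 = 3p + 2 ⇒ −11p = -8 ⇒ p = 8/11, and the value is (-8)·(8/11) + 10 = 46/11.
For Column: with q = P(X), equating Top's and Bottom's payoffs gives −3q + 5 = 8q + 2 ⇒ q = 3/11.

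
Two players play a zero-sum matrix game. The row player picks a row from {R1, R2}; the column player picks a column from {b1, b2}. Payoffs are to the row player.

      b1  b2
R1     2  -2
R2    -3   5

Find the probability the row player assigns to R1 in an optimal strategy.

2/3

Row minima: R1 → -2, R2 → -3; maximin = -2.
Column maxima: b1 → 2, b2 → 5; minimax = 2.
-2 ≠ 2, so there is no saddle point; optimal play is mixed.
Let the row player play R1 with probability p. Expected payoff against b1: 2p + (-3)(1−p) = 5p − 3; against b2: (-2)p + 5(1−p) = −7p + 5.
Setting these equal: 5p − 3 = −7p + 5 ⇒ 12p = 8 ⇒ p = 2/3, and the value is (5)·(2/3) − 3 = 1/3.
For the column player: with q = P(b1), equating R1's and R2's payoffs gives 4q − 2 = −8q + 5 ⇒ q = 7/12.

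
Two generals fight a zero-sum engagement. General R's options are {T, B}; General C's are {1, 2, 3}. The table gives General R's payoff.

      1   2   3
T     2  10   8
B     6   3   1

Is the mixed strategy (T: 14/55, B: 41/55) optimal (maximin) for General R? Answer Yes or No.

Against 1 this mix gives (14/55)·2 + (41/55)·6 = 274/55.
Against 2 this mix gives (14/55)·10 + (41/55)·3 = 263/55.
Against 3 this mix gives (14/55)·8 + (41/55)·1 = 153/55.
General C will play 3, holding General R to 153/55. Shifting weight toward the row that does better against 3 would raise this floor (the equalizing mix achieves 46/11 against both 3 and 1), so the proposed strategy is not optimal.

No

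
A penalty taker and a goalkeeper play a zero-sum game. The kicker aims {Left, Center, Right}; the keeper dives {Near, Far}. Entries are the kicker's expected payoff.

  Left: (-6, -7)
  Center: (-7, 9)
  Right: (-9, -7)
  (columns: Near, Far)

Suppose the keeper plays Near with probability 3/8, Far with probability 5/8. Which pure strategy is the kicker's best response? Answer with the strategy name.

Expected payoff of Left: (3/8)·(-6) + (5/8)·(-7) = -53/8.
Expected payoff of Center: (3/8)·(-7) + (5/8)·9 = 3.
Expected payoff of Right: (3/8)·(-9) + (5/8)·(-7) = -31/4.
The largest is 3, so the kicker's best response is Center.

Center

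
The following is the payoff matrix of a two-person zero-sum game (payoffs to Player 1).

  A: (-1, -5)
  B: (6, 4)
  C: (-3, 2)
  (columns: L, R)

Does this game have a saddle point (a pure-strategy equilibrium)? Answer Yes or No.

Yes

Row minima: A → -5, B → 4, C → -3; maximin = 4.
Column maxima: L → 6, R → 4; minimax = 4.
maximin = minimax = 4, so a saddle point exists.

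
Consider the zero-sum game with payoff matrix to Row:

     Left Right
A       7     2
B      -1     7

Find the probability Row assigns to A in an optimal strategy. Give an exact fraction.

8/13

Row minima: A → 2, B → -1; maximin = 2.
Column maxima: Left → 7, Right → 7; minimax = 7.
2 ≠ 7, so there is no saddle point; optimal play is mixed.
Let Row play A with probability p. Expected payoff against Left: 7p + (-1)(1−p) = 8p − 1; against Right: 2p + 7(1−p) = −5p + 7.
Setting these equal: 8p − 1 = −5p + 7 ⇒ 13p = 8 ⇒ p = 8/13, and the value is (8)·(8/13) − 1 = 51/13.
For Column: with q = P(Left), equating A's and B's payoffs gives 5q + 2 = −8q + 7 ⇒ q = 5/13.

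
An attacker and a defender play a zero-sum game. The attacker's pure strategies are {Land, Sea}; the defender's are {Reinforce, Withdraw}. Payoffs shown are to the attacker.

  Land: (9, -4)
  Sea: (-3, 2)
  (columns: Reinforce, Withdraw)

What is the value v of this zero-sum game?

1/3

Row minima: Land → -4, Sea → -3; maximin = -3.
Column maxima: Reinforce → 9, Withdraw → 2; minimax = 2.
-3 ≠ 2, so there is no saddle point; optimal play is mixed.
Let the attacker play Land with probability p. Expected payoff against Reinforce: 9p + (-3)(1−p) = 12p − 3; against Withdraw: (-4)p + 2(1−p) = −6p + 2.
Setting these equal: 12p − 3 = −6p + 2 ⇒ 18p = 5 ⇒ p = 5/18, and the value is (12)·(5/18) − 3 = 1/3.
For the defender: with q = P(Reinforce), equating Land's and Sea's payoffs gives 13q − 4 = −5q + 2 ⇒ q = 1/3.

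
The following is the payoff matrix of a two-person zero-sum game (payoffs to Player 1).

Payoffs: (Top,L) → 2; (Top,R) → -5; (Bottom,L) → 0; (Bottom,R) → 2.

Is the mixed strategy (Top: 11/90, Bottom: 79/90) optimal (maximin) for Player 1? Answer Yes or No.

No

Against L this mix gives (11/90)·2 + (79/90)·0 = 11/45.
Against R this mix gives (11/90)·(-5) + (79/90)·2 = 103/90.
Player 2 will play L, holding Player 1 to 11/45. Shifting weight toward the row that does better against L would raise this floor (the equalizing mix achieves 4/9 against both L and R), so the proposed strategy is not optimal.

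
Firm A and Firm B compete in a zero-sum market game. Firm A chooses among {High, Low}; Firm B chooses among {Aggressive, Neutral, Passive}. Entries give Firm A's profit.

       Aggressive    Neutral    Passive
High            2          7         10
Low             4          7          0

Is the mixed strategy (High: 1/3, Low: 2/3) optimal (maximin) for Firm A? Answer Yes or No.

Against Aggressive this mix gives (1/3)·2 + (2/3)·4 = 10/3.
Against Neutral this mix gives (1/3)·7 + (2/3)·7 = 7.
Against Passive this mix gives (1/3)·10 + (2/3)·0 = 10/3.
All of Firm B's active replies (Aggressive, Passive) yield 10/3, and no column does worse for Firm A. The mix makes Firm B indifferent and guarantees 10/3, so it is optimal.

Yes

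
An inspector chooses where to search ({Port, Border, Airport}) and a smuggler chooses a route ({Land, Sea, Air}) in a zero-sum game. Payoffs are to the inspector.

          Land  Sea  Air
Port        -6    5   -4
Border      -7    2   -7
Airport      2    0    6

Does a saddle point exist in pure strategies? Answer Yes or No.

Row minima: Port → -6, Border → -7, Airport → 0; maximin = 0.
Column maxima: Land → 2, Sea → 5, Air → 6; minimax = 2.
0 ≠ 2, so no pure-strategy equilibrium exists.

No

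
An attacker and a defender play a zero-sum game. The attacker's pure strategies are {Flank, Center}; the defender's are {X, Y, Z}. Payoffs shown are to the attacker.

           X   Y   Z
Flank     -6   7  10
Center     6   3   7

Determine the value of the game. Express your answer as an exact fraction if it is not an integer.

Row minima: Flank → -6, Center → 3; maximin = 3.
Column maxima: X → 6, Y → 7, Z → 10; minimax = 6.
3 ≠ 6, so there is no saddle point; optimal play is mixed.
Z is strictly dominated by X (it gives the attacker strictly more in every row), so the defender never plays it.
On the remaining 2×2 (Flank, Center vs X, Y):
Let the attacker play Flank with probability p. Expected payoff against X: (-6)p + 6(1−p) = −12p + 6; against Y: 7p + 3(1−p) = 4p + 3.
Setting these equal: −12p + 6 = 4p + 3 ⇒ −16p = -3 ⇒ p = 3/16, and the value is (-12)·(3/16) + 6 = 15/4.
For the defender: with q = P(X), equating Flank's and Center's payoffs gives −13q + 7 = 3q + 3 ⇒ q = 1/4.

15/4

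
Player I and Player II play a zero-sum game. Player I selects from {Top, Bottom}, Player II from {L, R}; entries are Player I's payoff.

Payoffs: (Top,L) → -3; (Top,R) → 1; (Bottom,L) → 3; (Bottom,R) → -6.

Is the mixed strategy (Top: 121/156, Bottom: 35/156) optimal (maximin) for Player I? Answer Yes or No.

Against L this mix gives (121/156)·(-3) + (35/156)·3 = -43/26.
Against R this mix gives (121/156)·1 + (35/156)·(-6) = -89/156.
Player II will play L, holding Player I to -43/26. Shifting weight toward the row that does better against L would raise this floor (the equalizing mix achieves -15/13 against both L and R), so the proposed strategy is not optimal.

No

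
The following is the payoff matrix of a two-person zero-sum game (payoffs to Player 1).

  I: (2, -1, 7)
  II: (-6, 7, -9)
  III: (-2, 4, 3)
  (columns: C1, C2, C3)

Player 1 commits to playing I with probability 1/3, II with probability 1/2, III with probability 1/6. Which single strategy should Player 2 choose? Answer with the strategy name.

C1

If Player 2 plays C1, Player 1's expected payoff is (1/3)·2 + (1/2)·(-6) + (1/6)·(-2) = -8/3.
If Player 2 plays C2, Player 1's expected payoff is (1/3)·(-1) + (1/2)·7 + (1/6)·4 = 23/6.
If Player 2 plays C3, Player 1's expected payoff is (1/3)·7 + (1/2)·(-9) + (1/6)·3 = -5/3.
Player 2 minimizes Player 1's payoff; the smallest is -8/3, so the best response is C1.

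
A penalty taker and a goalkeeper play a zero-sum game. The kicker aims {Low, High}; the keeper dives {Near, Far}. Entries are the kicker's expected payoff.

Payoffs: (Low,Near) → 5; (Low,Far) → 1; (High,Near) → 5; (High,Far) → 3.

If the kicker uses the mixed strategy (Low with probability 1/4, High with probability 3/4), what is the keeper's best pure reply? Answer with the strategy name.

Far

If the keeper plays Near, the kicker's expected payoff is (1/4)·5 + (3/4)·5 = 5.
If the keeper plays Far, the kicker's expected payoff is (1/4)·1 + (3/4)·3 = 5/2.
The keeper minimizes the kicker's payoff; the smallest is 5/2, so the best response is Far.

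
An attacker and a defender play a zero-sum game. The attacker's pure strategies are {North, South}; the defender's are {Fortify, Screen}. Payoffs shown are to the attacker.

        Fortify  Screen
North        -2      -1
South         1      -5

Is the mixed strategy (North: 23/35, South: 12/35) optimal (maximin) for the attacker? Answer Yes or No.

No

Against Fortify this mix gives (23/35)·(-2) + (12/35)·1 = -34/35.
Against Screen this mix gives (23/35)·(-1) + (12/35)·(-5) = -83/35.
The defender will play Screen, holding the attacker to -83/35. Shifting weight toward the row that does better against Screen would raise this floor (the equalizing mix achieves -11/7 against both Screen and Fortify), so the proposed strategy is not optimal.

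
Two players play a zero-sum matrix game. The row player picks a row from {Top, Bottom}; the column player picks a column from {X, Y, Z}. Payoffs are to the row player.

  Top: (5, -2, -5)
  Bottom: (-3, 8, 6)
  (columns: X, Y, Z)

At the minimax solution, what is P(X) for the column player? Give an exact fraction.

Row minima: Top → -5, Bottom → -3; maximin = -3.
Column maxima: X → 5, Y → 8, Z → 6; minimax = 5.
-3 ≠ 5, so there is no saddle point; optimal play is mixed.
Y is strictly dominated by Z (it gives the row player strictly more in every row), so the column player never plays it.
On the remaining 2×2 (Top, Bottom vs X, Z):
Let the row player play Top with probability p. Expected payoff against X: 5p + (-3)(1−p) = 8p − 3; against Z: (-5)p + 6(1−p) = −11p + 6.
Setting these equal: 8p − 3 = −11p + 6 ⇒ 19p = 9 ⇒ p = 9/19, and the value is (8)·(9/19) − 3 = 15/19.
For the column player: with q = P(X), equating Top's and Bottom's payoffs gives 10q − 5 = −9q + 6 ⇒ q = 11/19.

11/19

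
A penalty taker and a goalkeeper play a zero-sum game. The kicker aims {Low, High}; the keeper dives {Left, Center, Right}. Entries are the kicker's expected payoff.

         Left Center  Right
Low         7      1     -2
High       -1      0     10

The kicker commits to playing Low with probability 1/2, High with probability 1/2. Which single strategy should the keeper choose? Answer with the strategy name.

Center

If the keeper plays Left, the kicker's expected payoff is (1/2)·7 + (1/2)·(-1) = 3.
If the keeper plays Center, the kicker's expected payoff is (1/2)·1 + (1/2)·0 = 1/2.
If the keeper plays Right, the kicker's expected payoff is (1/2)·(-2) + (1/2)·10 = 4.
The keeper minimizes the kicker's payoff; the smallest is 1/2, so the best response is Center.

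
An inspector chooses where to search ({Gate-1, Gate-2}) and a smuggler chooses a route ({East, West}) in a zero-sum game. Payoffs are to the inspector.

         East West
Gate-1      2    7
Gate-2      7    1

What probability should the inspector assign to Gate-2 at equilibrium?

Row minima: Gate-1 → 2, Gate-2 → 1; maximin = 2.
Column maxima: East → 7, West → 7; minimax = 7.
2 ≠ 7, so there is no saddle point; optimal play is mixed.
Let the inspector play Gate-1 with probability p. Expected payoff against East: 2p + 7(1−p) = −5p + 7; against West: 7p + 1(1−p) = 6p + 1.
Setting these equal: −5p + 7 = 6p + 1 ⇒ −11p = -6 ⇒ p = 6/11, and the value is (-5)·(6/11) + 7 = 47/11.
For the smuggler: with q = P(East), equating Gate-1's and Gate-2's payoffs gives −5q + 7 = 6q + 1 ⇒ q = 6/11.

5/11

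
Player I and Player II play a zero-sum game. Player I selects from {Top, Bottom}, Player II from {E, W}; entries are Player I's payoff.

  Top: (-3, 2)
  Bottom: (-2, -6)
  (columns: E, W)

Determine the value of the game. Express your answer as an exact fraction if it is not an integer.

Row minima: Top → -3, Bottom → -6; maximin = -3.
Column maxima: E → -2, W → 2; minimax = -2.
-3 ≠ -2, so there is no saddle point; optimal play is mixed.
Let Player I play Top with probability p. Expected payoff against E: (-3)p + (-2)(1−p) = −p − 2; against W: 2p + (-6)(1−p) = 8p − 6.
Setting these equal: −p − 2 = 8p − 6 ⇒ −9p = -4 ⇒ p = 4/9, and the value is (-1)·(4/9) − 2 = -22/9.
For Player II: with q = P(E), equating Top's and Bottom's payoffs gives −5q + 2 = 4q − 6 ⇒ q = 8/9.

-22/9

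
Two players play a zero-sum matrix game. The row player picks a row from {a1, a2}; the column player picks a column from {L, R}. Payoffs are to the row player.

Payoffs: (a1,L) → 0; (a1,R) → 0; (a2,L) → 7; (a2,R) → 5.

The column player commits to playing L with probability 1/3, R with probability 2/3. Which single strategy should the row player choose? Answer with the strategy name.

Expected payoff of a1: (1/3)·0 + (2/3)·0 = 0.
Expected payoff of a2: (1/3)·7 + (2/3)·5 = 17/3.
The largest is 17/3, so the row player's best response is a2.

a2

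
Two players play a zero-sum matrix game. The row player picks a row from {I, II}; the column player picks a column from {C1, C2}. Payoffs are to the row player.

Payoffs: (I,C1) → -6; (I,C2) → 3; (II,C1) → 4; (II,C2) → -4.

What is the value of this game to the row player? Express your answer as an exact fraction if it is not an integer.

Row minima: I → -6, II → -4; maximin = -4.
Column maxima: C1 → 4, C2 → 3; minimax = 3.
-4 ≠ 3, so there is no saddle point; optimal play is mixed.
Let the row player play I with probability p. Expected payoff against C1: (-6)p + 4(1−p) = −10p + 4; against C2: 3p + (-4)(1−p) = 7p − 4.
Setting these equal: −10p + 4 = 7p − 4 ⇒ −17p = -8 ⇒ p = 8/17, and the value is (-10)·(8/17) + 4 = -12/17.
For the column player: with q = P(C1), equating I's and II's payoffs gives −9q + 3 = 8q − 4 ⇒ q = 7/17.

-12/17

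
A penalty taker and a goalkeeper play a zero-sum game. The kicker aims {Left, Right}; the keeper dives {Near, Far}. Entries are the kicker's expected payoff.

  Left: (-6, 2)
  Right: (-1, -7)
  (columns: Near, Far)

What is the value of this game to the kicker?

Row minima: Left → -6, Right → -7; maximin = -6.
Column maxima: Near → -1, Far → 2; minimax = -1.
-6 ≠ -1, so there is no saddle point; optimal play is mixed.
Let the kicker play Left with probability p. Expected payoff against Near: (-6)p + (-1)(1−p) = −5p − 1; against Far: 2p + (-7)(1−p) = 9p − 7.
Setting these equal: −5p − 1 = 9p − 7 ⇒ −14p = -6 ⇒ p = 3/7, and the value is (-5)·(3/7) − 1 = -22/7.
For the keeper: with q = P(Near), equating Left's and Right's payoffs gives −8q + 2 = 6q − 7 ⇒ q = 9/14.

-22/7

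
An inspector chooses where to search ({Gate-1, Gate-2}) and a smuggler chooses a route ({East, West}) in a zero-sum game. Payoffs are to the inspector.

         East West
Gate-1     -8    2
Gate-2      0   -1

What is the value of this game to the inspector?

-8/11

Row minima: Gate-1 → -8, Gate-2 → -1; maximin = -1.
Column maxima: East → 0, West → 2; minimax = 0.
-1 ≠ 0, so there is no saddle point; optimal play is mixed.
Let the inspector play Gate-1 with probability p. Expected payoff against East: (-8)p + 0(1−p) = −8p; against West: 2p + (-1)(1−p) = 3p − 1.
Setting these equal: −8p = 3p − 1 ⇒ −11p = -1 ⇒ p = 1/11, and the value is (-8)·(1/11) = -8/11.
For the smuggler: with q = P(East), equating Gate-1's and Gate-2's payoffs gives −10q + 2 = q − 1 ⇒ q = 3/11.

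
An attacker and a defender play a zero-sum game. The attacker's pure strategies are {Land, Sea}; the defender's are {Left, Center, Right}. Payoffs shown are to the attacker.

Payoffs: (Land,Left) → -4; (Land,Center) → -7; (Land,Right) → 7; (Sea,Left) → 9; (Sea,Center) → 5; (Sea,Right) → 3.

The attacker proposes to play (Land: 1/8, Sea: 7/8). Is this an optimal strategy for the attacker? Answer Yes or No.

Yes

Against Left this mix gives (1/8)·(-4) + (7/8)·9 = 59/8.
Against Center this mix gives (1/8)·(-7) + (7/8)·5 = 7/2.
Against Right this mix gives (1/8)·7 + (7/8)·3 = 7/2.
All of the defender's active replies (Center, Right) yield 7/2, and no column does worse for the attacker. The mix makes the defender indifferent and guarantees 7/2, so it is optimal.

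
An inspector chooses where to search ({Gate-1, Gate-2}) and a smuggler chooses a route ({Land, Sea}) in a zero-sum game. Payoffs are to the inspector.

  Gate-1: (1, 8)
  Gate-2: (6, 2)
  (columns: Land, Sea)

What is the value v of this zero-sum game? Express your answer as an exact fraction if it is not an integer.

46/11

Row minima: Gate-1 → 1, Gate-2 → 2; maximin = 2.
Column maxima: Land → 6, Sea → 8; minimax = 6.
2 ≠ 6, so there is no saddle point; optimal play is mixed.
Let the inspector play Gate-1 with probability p. Expected payoff against Land: 1p + 6(1−p) = −5p + 6; against Sea: 8p + 2(1−p) = 6p + 2.
Setting these equal: −5p + 6 = 6p + 2 ⇒ −11p = -4 ⇒ p = 4/11, and the value is (-5)·(4/11) + 6 = 46/11.
For the smuggler: with q = P(Land), equating Gate-1's and Gate-2's payoffs gives −7q + 8 = 4q + 2 ⇒ q = 6/11.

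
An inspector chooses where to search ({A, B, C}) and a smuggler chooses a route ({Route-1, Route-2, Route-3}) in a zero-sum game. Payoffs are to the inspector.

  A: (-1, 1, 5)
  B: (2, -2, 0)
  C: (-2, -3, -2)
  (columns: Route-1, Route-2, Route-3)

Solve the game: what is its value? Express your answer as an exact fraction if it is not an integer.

0

Row minima: A → -1, B → -2, C → -3; maximin = -1.
Column maxima: Route-1 → 2, Route-2 → 1, Route-3 → 5; minimax = 1.
-1 ≠ 1, so there is no saddle point; optimal play is mixed.
C is strictly dominated by A, so the inspector never plays it.
Route-3 is strictly dominated by Route-2 (it gives the inspector strictly more in every row), so the smuggler never plays it.
On the remaining 2×2 (A, B vs Route-1, Route-2):
Let the inspector play A with probability p. Expected payoff against Route-1: (-1)p + 2(1−p) = −3p + 2; against Route-2: 1p + (-2)(1−p) = 3p − 2.
Setting these equal: −3p + 2 = 3p − 2 ⇒ −6p = -4 ⇒ p = 2/3, and the value is (-3)·(2/3) + 2 = 0.
For the smuggler: with q = P(Route-1), equating A's and B's payoffs gives −2q + 1 = 4q − 2 ⇒ q = 1/2.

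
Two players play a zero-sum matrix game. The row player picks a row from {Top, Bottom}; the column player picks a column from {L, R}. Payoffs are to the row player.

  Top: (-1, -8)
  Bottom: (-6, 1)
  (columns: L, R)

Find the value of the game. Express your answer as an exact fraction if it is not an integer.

Row minima: Top → -8, Bottom → -6; maximin = -6.
Column maxima: L → -1, R → 1; minimax = -1.
-6 ≠ -1, so there is no saddle point; optimal play is mixed.
Let the row player play Top with probability p. Expected payoff against L: (-1)p + (-6)(1−p) = 5p − 6; against R: (-8)p + 1(1−p) = −9p + 1.
Setting these equal: 5p − 6 = −9p + 1 ⇒ 14p = 7 ⇒ p = 1/2, and the value is (5)·(1/2) − 6 = -7/2.
For the column player: with q = P(L), equating Top's and Bottom's payoffs gives 7q − 8 = −7q + 1 ⇒ q = 9/14.

-7/2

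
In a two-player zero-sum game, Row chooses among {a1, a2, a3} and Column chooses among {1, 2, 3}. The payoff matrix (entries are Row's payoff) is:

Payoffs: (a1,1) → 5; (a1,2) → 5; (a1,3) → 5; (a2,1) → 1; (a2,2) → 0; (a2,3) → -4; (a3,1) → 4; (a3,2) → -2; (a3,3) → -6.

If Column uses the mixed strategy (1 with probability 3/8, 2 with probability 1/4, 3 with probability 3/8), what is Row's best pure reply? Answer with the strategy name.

Expected payoff of a1: (3/8)·5 + (1/4)·5 + (3/8)·5 = 5.
Expected payoff of a2: (3/8)·1 + (1/4)·0 + (3/8)·(-4) = -9/8.
Expected payoff of a3: (3/8)·4 + (1/4)·(-2) + (3/8)·(-6) = -5/4.
The largest is 5, so Row's best response is a1.

a1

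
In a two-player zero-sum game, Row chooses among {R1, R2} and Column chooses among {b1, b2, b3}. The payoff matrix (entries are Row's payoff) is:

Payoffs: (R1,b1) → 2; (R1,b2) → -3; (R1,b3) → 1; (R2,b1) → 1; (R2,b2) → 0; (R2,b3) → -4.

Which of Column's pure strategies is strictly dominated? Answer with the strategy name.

b1

b2 holds Row's payoff strictly below b1 in every row: -3 < 2, 0 < 1.
So b1 is strictly dominated for Column.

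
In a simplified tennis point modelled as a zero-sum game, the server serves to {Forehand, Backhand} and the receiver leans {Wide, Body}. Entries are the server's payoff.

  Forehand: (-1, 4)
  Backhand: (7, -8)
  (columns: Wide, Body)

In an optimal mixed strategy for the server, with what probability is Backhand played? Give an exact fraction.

1/4

Row minima: Forehand → -1, Backhand → -8; maximin = -1.
Column maxima: Wide → 7, Body → 4; minimax = 4.
-1 ≠ 4, so there is no saddle point; optimal play is mixed.
Let the server play Forehand with probability p. Expected payoff against Wide: (-1)p + 7(1−p) = −8p + 7; against Body: 4p + (-8)(1−p) = 12p − 8.
Setting these equal: −8p + 7 = 12p − 8 ⇒ −20p = -15 ⇒ p = 3/4, and the value is (-8)·(3/4) + 7 = 1.
For the receiver: with q = P(Wide), equating Forehand's and Backhand's payoffs gives −5q + 4 = 15q − 8 ⇒ q = 3/5.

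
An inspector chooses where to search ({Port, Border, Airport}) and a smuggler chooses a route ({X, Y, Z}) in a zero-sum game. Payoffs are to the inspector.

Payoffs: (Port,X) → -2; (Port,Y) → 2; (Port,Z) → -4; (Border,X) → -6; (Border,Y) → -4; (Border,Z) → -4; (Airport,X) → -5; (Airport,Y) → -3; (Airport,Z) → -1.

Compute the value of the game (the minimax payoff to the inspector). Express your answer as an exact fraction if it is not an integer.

Row minima: Port → -4, Border → -6, Airport → -5; maximin = -4.
Column maxima: X → -2, Y → 2, Z → -1; minimax = -2.
-4 ≠ -2, so there is no saddle point; optimal play is mixed.
Border is strictly dominated by Airport, so the inspector never plays it.
Y is strictly dominated by X (it gives the inspector strictly more in every row), so the smuggler never plays it.
On the remaining 2×2 (Port, Airport vs X, Z):
Let the inspector play Port with probability p. Expected payoff against X: (-2)p + (-5)(1−p) = 3p − 5; against Z: (-4)p + (-1)(1−p) = −3p − 1.
Setting these equal: 3p − 5 = −3p − 1 ⇒ 6p = 4 ⇒ p = 2/3, and the value is (3)·(2/3) − 5 = -3.
For the smuggler: with q = P(X), equating Port's and Airport's payoffs gives 2q − 4 = −4q − 1 ⇒ q = 1/2.

-3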